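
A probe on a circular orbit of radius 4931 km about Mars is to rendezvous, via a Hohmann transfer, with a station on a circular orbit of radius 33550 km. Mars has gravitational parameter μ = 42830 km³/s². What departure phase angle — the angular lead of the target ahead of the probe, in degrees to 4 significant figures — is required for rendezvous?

The Hohmann ellipse has a_t = (r₁ + r₂)/2 = 19240.5 km.
Transfer time t = π√(a_t³/μ) = 40510 s.
The target's mean motion on its circular orbit is ω₂ = √(μ/r₂³) = 3.368×10^-5 rad/s.
Angle swept by the target during transfer: ω₂·t = 1.3644 rad = 78.17°.
Arrival is 180° from departure on the ellipse, so φ = 180° − 78.17° = 101.8°.

φ = 101.8°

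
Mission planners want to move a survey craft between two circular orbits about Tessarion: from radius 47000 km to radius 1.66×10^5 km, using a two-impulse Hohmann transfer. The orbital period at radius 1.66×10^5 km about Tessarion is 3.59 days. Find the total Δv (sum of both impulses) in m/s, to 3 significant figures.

From Kepler's third law T² = 4π²r³/μ at r = 1.66×10^5 km, T = 3.59 days = 3.59 × 86400 s = 3.10176×10^5 s: μ = 4π²r³/T² = 1.87701×10^6 km³/s².
Semi-major axis of the transfer orbit: a_t = (47000 + 1.660×10^5)/2 = 1.065×10^5 km.
Circular speed at r₁: v₁ = √(μ/r₁) = √(1.87701×10^6/47000) = 6.320 km/s.
Transfer-orbit speed at r₁ (vis-viva): v_p = √[μ(2/r₁ − 1/a_t)] = 7.890 km/s.
First burn Δv₁ = |v_p − v₁| = 1.570 km/s.
At r₂, v₂ = √(μ/r₂) = 3.363 km/s.
Transfer-orbit speed at r₂: v_a = √[μ(2/r₂ − 1/a_t)] = 2.234 km/s.
Second burn Δv₂ = |v₂ − v_a| = 1.129 km/s.
Total Δv = Δv₁ + Δv₂ = 2.699 km/s.

Δv = 2700 m/s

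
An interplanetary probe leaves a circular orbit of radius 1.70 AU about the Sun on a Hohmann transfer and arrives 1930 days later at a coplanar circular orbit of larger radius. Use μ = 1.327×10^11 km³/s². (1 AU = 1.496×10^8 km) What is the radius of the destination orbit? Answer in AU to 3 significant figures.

r₂ = 7.93 AU

In km: r₁ = 1.70 × 1.496×10^8 = 2.5432×10^8 km.
Transfer time t = 1930 days = 1.66752×10^8 s, and t = π√(a_t³/μ).
So a_t = (μ t²/π²)^(1/3) = (1.327×10^11 × (1.66752×10^8)² / π²)^(1/3) = 7.2040×10^8 km.
Since a_t = (r₁ + r₂)/2, r₂ = 2a_t − r₁ = 2×7.2040×10^8 − 2.5432×10^8 = 1.18648×10^9 km.
In AU: r₂ = 1.18648×10^9 / 1.496×10^8 = 7.93 AU.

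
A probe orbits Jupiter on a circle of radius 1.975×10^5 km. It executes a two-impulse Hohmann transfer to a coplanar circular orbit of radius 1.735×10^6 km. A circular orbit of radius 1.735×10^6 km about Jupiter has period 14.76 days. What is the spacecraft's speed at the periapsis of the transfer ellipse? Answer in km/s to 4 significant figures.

From Kepler's third law T² = 4π²r³/μ at r = 1.735×10^6 km, T = 14.76 days = 14.76 × 86400 s = 1.275264×10^6 s: μ = 4π²r³/T² = 1.26782×10^8 km³/s².
Transfer-ellipse semi-major axis a_t = (r₁ + r₂)/2 = (1.975×10^5 + 1.735×10^6)/2 = 9.6625×10^5 km.
The periapsis of the transfer ellipse is at r = 1.975×10^5 km.
From the vis-viva equation, v = √[μ(2/r − 1/a_t)] = 33.95 km/s.

v = 33.95 km/s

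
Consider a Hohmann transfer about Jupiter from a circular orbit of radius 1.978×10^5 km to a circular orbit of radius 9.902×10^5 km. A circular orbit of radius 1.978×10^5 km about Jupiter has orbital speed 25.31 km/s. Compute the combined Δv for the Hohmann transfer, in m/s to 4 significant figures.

From the circular-orbit relation v² = μ/r at r = 1.978×10^5 km: μ = v²r = (25.31)² × 1.978×10^5 = 1.26710×10^8 km³/s².
Transfer-ellipse semi-major axis a_t = (r₁ + r₂)/2 = (1.978×10^5 + 9.902×10^5)/2 = 5.940×10^5 km.
At r₁ the circular-orbit speed is v₁ = √(μ/r₁) = 25.310 km/s.
Transfer-orbit speed at r₁ (vis-viva equation): v_p = √[μ(2/r₁ − 1/a_t)] = 32.678 km/s.
First burn Δv₁ = |v_p − v₁| = 7.368 km/s.
At r₂, v₂ = √(μ/r₂) = 11.312 km/s.
Transfer-orbit speed at r₂: v_a = √[μ(2/r₂ − 1/a_t)] = 6.5278 km/s.
Second burn Δv₂ = |v₂ − v_a| = 4.784 km/s.
Total Δv = Δv₁ + Δv₂ = 12.15 km/s.

Δv = 12150 m/s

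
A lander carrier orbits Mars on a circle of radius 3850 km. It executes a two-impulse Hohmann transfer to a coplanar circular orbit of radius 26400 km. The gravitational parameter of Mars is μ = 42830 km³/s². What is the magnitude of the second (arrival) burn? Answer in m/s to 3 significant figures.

Δv₂ = 631 m/s

The Hohmann ellipse has a_t = (r₁ + r₂)/2 = 15125 km.
On the circular orbit at r = 26400 km, v_c = √(μ/r) = 1.2737 km/s.
Vis-viva on the transfer ellipse at r = 26400 km gives v_t = √[μ(2/r − 1/a_t)] = 0.64262 km/s.
Δv₂ = |v_t − v_c| = |0.64262 − 1.2737| = 0.6311 km/s.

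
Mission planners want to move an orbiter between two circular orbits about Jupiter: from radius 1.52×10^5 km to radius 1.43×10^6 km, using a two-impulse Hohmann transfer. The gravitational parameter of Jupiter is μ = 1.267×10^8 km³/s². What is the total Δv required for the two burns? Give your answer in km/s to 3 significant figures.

Δv = 15.2 km/s

The Hohmann ellipse has a_t = (r₁ + r₂)/2 = 7.910×10^5 km.
At r₁ the circular-orbit speed is v₁ = √(μ/r₁) = 28.8713 km/s.
Transfer-orbit speed at r₁ (v² = μ(2/r − 1/a)): v_p = √[μ(2/r₁ − 1/a_t)] = 38.8192 km/s.
First burn Δv₁ = |v_p − v₁| = 9.9479 km/s.
At r₂, v₂ = √(μ/r₂) = 9.4128 km/s.
Transfer-orbit speed at r₂: v_a = √[μ(2/r₂ − 1/a_t)] = 4.1262 km/s.
Second burn Δv₂ = |v₂ − v_a| = 5.2866 km/s.
Total Δv = Δv₁ + Δv₂ = 15.23 km/s.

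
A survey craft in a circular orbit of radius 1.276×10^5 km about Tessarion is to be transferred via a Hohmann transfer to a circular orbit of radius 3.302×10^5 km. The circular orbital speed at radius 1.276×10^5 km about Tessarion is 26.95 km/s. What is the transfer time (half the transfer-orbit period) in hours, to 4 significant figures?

From the circular-orbit relation v² = μ/r at r = 1.276×10^5 km: μ = v²r = (26.95)² × 1.276×10^5 = 9.26762×10^7 km³/s².
Transfer-ellipse semi-major axis a_t = (r₁ + r₂)/2 = (1.276×10^5 + 3.302×10^5)/2 = 2.289×10^5 km.
By Kepler's third law the transfer-orbit period is T = 2π√(a_t³/μ), so t = T/2 = 35738 s.
Converting: 35738 s ÷ 3600 s/hour = 9.927 hours.

t = 9.927 hours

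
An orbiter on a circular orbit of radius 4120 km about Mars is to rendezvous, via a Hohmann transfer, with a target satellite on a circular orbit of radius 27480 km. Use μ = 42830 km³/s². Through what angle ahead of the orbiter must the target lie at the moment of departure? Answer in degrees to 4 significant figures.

The Hohmann ellipse has a_t = (r₁ + r₂)/2 = 15800 km.
Transfer time t = π√(a_t³/μ) = 30150 s.
Target angular speed ω₂ = √(μ/r₂³) = 4.543×10^-5 rad/s.
Angle swept by the target during transfer: ω₂·t = 1.3697 rad = 78.48°.
Arrival is 180° from departure on the ellipse, so φ = 180° − 78.48° = 101.5°.

φ = 101.5°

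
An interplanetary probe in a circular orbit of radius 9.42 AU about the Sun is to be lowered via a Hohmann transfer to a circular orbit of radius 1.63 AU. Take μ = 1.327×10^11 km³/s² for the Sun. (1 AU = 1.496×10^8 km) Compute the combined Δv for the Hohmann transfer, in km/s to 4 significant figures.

Δv = 11.57 km/s

In km: r₁ = 9.42 × 1.496×10^8 = 1.409232×10^9 km; r₂ = 1.63 × 1.496×10^8 = 2.43848×10^8 km.
Transfer-ellipse semi-major axis a_t = (r₁ + r₂)/2 = (1.409232×10^9 + 2.43848×10^8)/2 = 8.2654×10^8 km.
At r₁ the circular-orbit speed is v₁ = √(μ/r₁) = 9.70385 km/s.
On the transfer ellipse at r₁, vis-viva gives v_a = √[μ(2/r₁ − 1/a_t)] = 5.27074 km/s.
First burn Δv₁ = |v_a − v₁| = 4.4331 km/s.
Circular speed at r₂: v₂ = √(μ/r₂) = 23.3279 km/s.
Transfer-orbit speed at r₂: v_p = √[μ(2/r₂ − 1/a_t)] = 30.4604 km/s.
Second burn Δv₂ = |v₂ − v_p| = 7.1325 km/s.
Total Δv = Δv₁ + Δv₂ = 11.57 km/s.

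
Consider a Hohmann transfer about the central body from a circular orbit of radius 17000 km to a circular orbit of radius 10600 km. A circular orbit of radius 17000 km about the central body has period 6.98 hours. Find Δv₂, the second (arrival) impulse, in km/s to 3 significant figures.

Δv₂ = 0.592 km/s

From Kepler's third law T² = 4π²r³/μ at r = 17000 km, T = 6.98 hours = 6.98 × 3600 s = 25128 s: μ = 4π²r³/T² = 3.07178×10^5 km³/s².
The Hohmann ellipse has a_t = (r₁ + r₂)/2 = 13800 km.
On the circular orbit at r = 10600 km, v_c = √(μ/r) = 5.38322 km/s.
Transfer-orbit speed at the same r (vis-viva, a = a_t): v_t = √[μ(2/r − 1/a_t)] = 5.97485 km/s.
Δv₂ = |v_t − v_c| = |5.97485 − 5.38322| = 0.5916 km/s.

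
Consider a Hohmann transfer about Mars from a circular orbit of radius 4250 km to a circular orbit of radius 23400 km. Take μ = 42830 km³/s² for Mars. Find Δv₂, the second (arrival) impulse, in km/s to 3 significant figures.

Δv₂ = 0.603 km/s

The Hohmann ellipse has a_t = (r₁ + r₂)/2 = 13825 km.
On the circular orbit at r = 23400 km, v_c = √(μ/r) = 1.3529 km/s.
Vis-viva on the transfer ellipse at r = 23400 km gives v_t = √[μ(2/r − 1/a_t)] = 0.75012 km/s.
Δv₂ = |v_t − v_c| = |0.75012 − 1.3529| = 0.6028 km/s.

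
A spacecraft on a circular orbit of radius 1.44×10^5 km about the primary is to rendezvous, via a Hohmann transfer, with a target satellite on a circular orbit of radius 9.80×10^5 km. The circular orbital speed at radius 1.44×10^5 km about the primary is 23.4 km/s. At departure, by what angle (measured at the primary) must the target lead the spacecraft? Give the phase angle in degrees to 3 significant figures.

From the circular-orbit relation v² = μ/r at r = 1.44×10^5 km: μ = v²r = (23.4)² × 1.44×10^5 = 7.88486×10^7 km³/s².
The Hohmann ellipse has a_t = (r₁ + r₂)/2 = 5.620×10^5 km.
The half-period of the transfer ellipse is t = π√(a_t³/μ) = 1.4906×10^5 s.
Target angular speed ω₂ = √(μ/r₂³) = 9.1529×10^-6 rad/s.
Angle swept by the target during transfer: ω₂·t = 1.3643 rad = 78.17°.
The spacecraft traverses 180° on the transfer ellipse, so the target must lead by 180° − 78.17° = 102°.

φ = 102°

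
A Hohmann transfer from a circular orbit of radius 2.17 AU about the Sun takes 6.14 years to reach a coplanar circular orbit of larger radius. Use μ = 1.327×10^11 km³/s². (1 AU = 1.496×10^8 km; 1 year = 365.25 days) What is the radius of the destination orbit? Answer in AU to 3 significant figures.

In km: r₁ = 2.17 × 1.496×10^8 = 3.24632×10^8 km.
Transfer time t = 6.14 years × 365.25 × 86400 s = 1.93763664×10^8 s, and t = π√(a_t³/μ).
So a_t = (μ t²/π²)^(1/3) = (1.327×10^11 × (1.93763664×10^8)² / π²)^(1/3) = 7.9623×10^8 km.
Since a_t = (r₁ + r₂)/2, r₂ = 2a_t − r₁ = 2×7.9623×10^8 − 3.24632×10^8 = 1.267828×10^9 km.
In AU: r₂ = 1.267828×10^9 / 1.496×10^8 = 8.47 AU.

r₂ = 8.47 AU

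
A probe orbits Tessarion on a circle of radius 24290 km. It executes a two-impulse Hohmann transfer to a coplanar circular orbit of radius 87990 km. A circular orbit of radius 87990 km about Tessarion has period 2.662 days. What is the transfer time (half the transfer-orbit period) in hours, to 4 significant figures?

From Kepler's third law T² = 4π²r³/μ at r = 87990 km, T = 2.662 days = 2.662 × 86400 s = 2.299968×10^5 s: μ = 4π²r³/T² = 5.08412×10^5 km³/s².
The Hohmann ellipse has a_t = (r₁ + r₂)/2 = 56140 km.
Transfer time t = π√(a_t³/μ) = π√((56140)³ / 5.08412×10^5) = 58610 s.
Converting: 58610 s ÷ 3600 s/hour = 16.28 hours.

t = 16.28 hours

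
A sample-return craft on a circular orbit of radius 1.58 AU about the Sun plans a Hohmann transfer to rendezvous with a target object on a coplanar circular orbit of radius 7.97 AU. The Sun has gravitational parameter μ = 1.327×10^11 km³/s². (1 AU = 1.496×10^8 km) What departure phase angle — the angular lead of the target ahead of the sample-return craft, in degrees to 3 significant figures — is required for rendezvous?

φ = 96.5°

In km: r₁ = 1.58 × 1.496×10^8 = 2.36368×10^8 km; r₂ = 7.97 × 1.496×10^8 = 1.192312×10^9 km.
The Hohmann ellipse has a_t = (r₁ + r₂)/2 = 7.1434×10^8 km.
Transfer time t = π√(a_t³/μ) = 1.64654×10^8 s.
The target's mean motion on its circular orbit is ω₂ = √(μ/r₂³) = 8.84811×10^-9 rad/s.
Angle swept by the target during transfer: ω₂·t = 1.4569 rad = 83.47°.
The sample-return craft traverses 180° on the transfer ellipse, so the target must lead by 180° − 83.47° = 96.5°.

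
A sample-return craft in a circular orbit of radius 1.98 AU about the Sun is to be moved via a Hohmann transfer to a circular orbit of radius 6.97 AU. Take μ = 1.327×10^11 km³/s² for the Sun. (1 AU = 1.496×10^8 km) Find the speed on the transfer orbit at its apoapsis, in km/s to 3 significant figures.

In km: r₁ = 1.98 × 1.496×10^8 = 2.96208×10^8 km; r₂ = 6.97 × 1.496×10^8 = 1.042712×10^9 km.
Transfer-ellipse semi-major axis a_t = (r₁ + r₂)/2 = (2.96208×10^8 + 1.042712×10^9)/2 = 6.6946×10^8 km.
At apoapsis, r = 1.042712×10^9 km.
Vis-viva: v = √[μ(2/r − 1/a_t)] = √[1.327×10^11 × (2/1.042712×10^9 − 1/6.6946×10^8)] = 7.504 km/s.

v = 7.50 km/s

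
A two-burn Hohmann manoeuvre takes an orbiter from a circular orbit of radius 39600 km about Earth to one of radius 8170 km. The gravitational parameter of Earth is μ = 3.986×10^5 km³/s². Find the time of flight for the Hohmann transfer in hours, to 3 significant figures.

t = 5.10 hours

Semi-major axis of the transfer orbit: a_t = (39600 + 8170)/2 = 23885 km.
By Kepler's third law the transfer-orbit period is T = 2π√(a_t³/μ), so t = T/2 = 18370 s.
Converting: 18370 s ÷ 3600 s/hour = 5.10 hours.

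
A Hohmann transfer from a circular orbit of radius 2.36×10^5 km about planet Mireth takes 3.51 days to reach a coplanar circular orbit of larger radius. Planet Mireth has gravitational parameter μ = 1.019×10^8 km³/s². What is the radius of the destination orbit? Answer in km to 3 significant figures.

Transfer time t = 3.51 days = 3.03264×10^5 s, and t = π√(a_t³/μ).
So a_t = (μ t²/π²)^(1/3) = (1.019×10^8 × (3.03264×10^5)² / π²)^(1/3) = 9.8289×10^5 km.
Since a_t = (r₁ + r₂)/2, r₂ = 2a_t − r₁ = 2×9.8289×10^5 − 2.360×10^5 = 1.72978×10^6 km.

r₂ = 1.73×10^6 km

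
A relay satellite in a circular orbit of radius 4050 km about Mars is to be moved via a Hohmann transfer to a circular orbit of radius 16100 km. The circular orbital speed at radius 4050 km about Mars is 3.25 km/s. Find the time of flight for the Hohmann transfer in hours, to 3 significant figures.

From the circular-orbit relation v² = μ/r at r = 4050 km: μ = v²r = (3.25)² × 4050 = 42778.1 km³/s².
Transfer-ellipse semi-major axis a_t = (r₁ + r₂)/2 = (4050 + 16100)/2 = 10075 km.
Transfer time t = π√(a_t³/μ) = π√((10075)³ / 42778.1) = 15360 s.
Converting: 15360 s ÷ 3600 s/hour = 4.27 hours.

t = 4.27 hours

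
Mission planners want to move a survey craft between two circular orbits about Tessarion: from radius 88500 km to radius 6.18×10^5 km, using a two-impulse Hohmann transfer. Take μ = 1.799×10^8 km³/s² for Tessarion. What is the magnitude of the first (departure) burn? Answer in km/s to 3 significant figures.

Δv₁ = 14.5 km/s

The Hohmann ellipse has a_t = (r₁ + r₂)/2 = 3.5325×10^5 km.
On the circular orbit at r = 88500 km, v_c = √(μ/r) = 45.086 km/s.
Vis-viva on the transfer ellipse at r = 88500 km gives v_t = √[μ(2/r − 1/a_t)] = 59.634 km/s.
Δv₁ = |v_t − v_c| = |59.634 − 45.086| = 14.55 km/s.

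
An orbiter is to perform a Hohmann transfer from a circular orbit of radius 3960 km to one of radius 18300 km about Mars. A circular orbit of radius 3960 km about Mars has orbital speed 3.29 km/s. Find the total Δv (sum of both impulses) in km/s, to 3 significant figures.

Δv = 1.55 km/s

From the circular-orbit relation v² = μ/r at r = 3960 km: μ = v²r = (3.29)² × 3960 = 42863.4 km³/s².
Transfer-ellipse semi-major axis a_t = (r₁ + r₂)/2 = (3960 + 18300)/2 = 11130 km.
Circular speed at r₁: v₁ = √(μ/r₁) = √(42863.4/3960) = 3.2900 km/s.
On the transfer ellipse at r₁, v² = μ(2/r − 1/a) gives v_p = √[μ(2/r₁ − 1/a_t)] = 4.2187 km/s.
First burn Δv₁ = |v_p − v₁| = 0.9287 km/s.
At r₂, v₂ = √(μ/r₂) = 1.53045 km/s.
Transfer-orbit speed at r₂: v_a = √[μ(2/r₂ − 1/a_t)] = 0.912889 km/s.
Second burn Δv₂ = |v₂ − v_a| = 0.6176 km/s.
Total Δv = Δv₁ + Δv₂ = 1.546 km/s.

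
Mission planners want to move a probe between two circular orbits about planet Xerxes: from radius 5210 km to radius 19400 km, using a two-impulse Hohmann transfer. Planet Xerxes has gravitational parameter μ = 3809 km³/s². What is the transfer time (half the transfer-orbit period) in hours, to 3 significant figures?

t = 19.3 hours

Transfer-ellipse semi-major axis a_t = (r₁ + r₂)/2 = (5210 + 19400)/2 = 12305 km.
Transfer time t = π√(a_t³/μ) = π√((12305)³ / 3809) = 69480 s.
Converting: 69480 s ÷ 3600 s/hour = 19.3 hours.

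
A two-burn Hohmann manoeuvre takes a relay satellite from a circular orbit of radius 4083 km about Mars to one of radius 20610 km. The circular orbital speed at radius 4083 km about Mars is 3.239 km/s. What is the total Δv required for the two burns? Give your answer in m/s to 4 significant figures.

From the circular-orbit relation v² = μ/r at r = 4083 km: μ = v²r = (3.239)² × 4083 = 42835.2 km³/s².
The Hohmann ellipse has a_t = (r₁ + r₂)/2 = 12346.5 km.
At r₁ the circular-orbit speed is v₁ = √(μ/r₁) = 3.2390 km/s.
Transfer-orbit speed at r₁ (vis-viva): v_p = √[μ(2/r₁ − 1/a_t)] = 4.1848 km/s.
First burn Δv₁ = |v_p − v₁| = 0.9458 km/s.
Circular speed at r₂: v₂ = √(μ/r₂) = 1.44166 km/s.
Transfer-orbit speed at r₂: v_a = √[μ(2/r₂ − 1/a_t)] = 0.829047 km/s.
Second burn Δv₂ = |v₂ − v_a| = 0.6126 km/s.
Total Δv = Δv₁ + Δv₂ = 1.558 km/s.

Δv = 1558 m/s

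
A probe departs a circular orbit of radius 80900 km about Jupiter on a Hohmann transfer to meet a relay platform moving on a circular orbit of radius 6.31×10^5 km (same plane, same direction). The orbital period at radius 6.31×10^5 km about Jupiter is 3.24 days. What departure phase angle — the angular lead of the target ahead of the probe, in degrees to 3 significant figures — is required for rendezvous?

φ = 104°

From Kepler's third law T² = 4π²r³/μ at r = 6.31×10^5 km, T = 3.24 days = 3.24 × 86400 s = 2.79936×10^5 s: μ = 4π²r³/T² = 1.26570×10^8 km³/s².
Semi-major axis of the transfer orbit: a_t = (80900 + 6.310×10^5)/2 = 3.5595×10^5 km.
The half-period of the transfer ellipse is t = π√(a_t³/μ) = 59300 s.
Target angular speed ω₂ = √(μ/r₂³) = 2.245×10^-5 rad/s.
Angle swept by the target during transfer: ω₂·t = 1.331 rad = 76.26°.
Arrival is 180° from departure on the ellipse, so φ = 180° − 76.26° = 104°.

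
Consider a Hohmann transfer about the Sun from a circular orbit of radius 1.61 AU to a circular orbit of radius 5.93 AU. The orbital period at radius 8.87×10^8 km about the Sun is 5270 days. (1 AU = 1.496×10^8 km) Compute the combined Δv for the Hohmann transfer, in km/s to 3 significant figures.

Δv = 10.2 km/s

From Kepler's third law T² = 4π²r³/μ at r = 8.87×10^8 km, T = 5270 days = 5270 × 86400 s = 4.55328×10^8 s: μ = 4π²r³/T² = 1.32887×10^11 km³/s².
In km: r₁ = 1.61 × 1.496×10^8 = 2.40856×10^8 km; r₂ = 5.93 × 1.496×10^8 = 8.87128×10^8 km.
Transfer-ellipse semi-major axis a_t = (r₁ + r₂)/2 = (2.40856×10^8 + 8.87128×10^8)/2 = 5.63992×10^8 km.
At r₁ the circular-orbit speed is v₁ = √(μ/r₁) = 23.49 km/s.
On the transfer ellipse at r₁, v² = μ(2/r − 1/a) gives v_p = √[μ(2/r₁ − 1/a_t)] = 29.46 km/s.
First burn Δv₁ = |v_p − v₁| = 5.970 km/s.
Circular speed at r₂: v₂ = √(μ/r₂) = 12.239 km/s.
Transfer-orbit speed at r₂: v_a = √[μ(2/r₂ − 1/a_t)] = 7.9982 km/s.
Second burn Δv₂ = |v₂ − v_a| = 4.241 km/s.
Total Δv = Δv₁ + Δv₂ = 10.21 km/s.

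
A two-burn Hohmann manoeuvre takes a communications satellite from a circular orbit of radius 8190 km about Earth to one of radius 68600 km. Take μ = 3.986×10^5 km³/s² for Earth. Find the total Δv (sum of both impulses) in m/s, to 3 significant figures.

The Hohmann ellipse has a_t = (r₁ + r₂)/2 = 38395 km.
At r₁ the circular-orbit speed is v₁ = √(μ/r₁) = 6.976 km/s.
On the transfer ellipse at r₁, v² = μ(2/r − 1/a) gives v_p = √[μ(2/r₁ − 1/a_t)] = 9.325 km/s.
First burn Δv₁ = |v_p − v₁| = 2.349 km/s.
Circular speed at r₂: v₂ = √(μ/r₂) = 2.410 km/s.
Transfer-orbit speed at r₂: v_a = √[μ(2/r₂ − 1/a_t)] = 1.113 km/s.
Second burn Δv₂ = |v₂ − v_a| = 1.297 km/s.
Total Δv = Δv₁ + Δv₂ = 3.646 km/s.

Δv = 3650 m/s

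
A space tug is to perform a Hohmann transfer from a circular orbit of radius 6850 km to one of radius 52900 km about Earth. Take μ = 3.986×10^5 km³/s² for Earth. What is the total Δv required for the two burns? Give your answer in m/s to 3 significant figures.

Δv = 3950 m/s

Transfer-ellipse semi-major axis a_t = (r₁ + r₂)/2 = (6850 + 52900)/2 = 29875 km.
At r₁ the circular-orbit speed is v₁ = √(μ/r₁) = 7.62822 km/s.
Transfer-orbit speed at r₁ (vis-viva equation): v_p = √[μ(2/r₁ − 1/a_t)] = 10.1507 km/s.
First burn Δv₁ = |v_p − v₁| = 2.5225 km/s.
At r₂, v₂ = √(μ/r₂) = 2.7450 km/s.
Transfer-orbit speed at r₂: v_a = √[μ(2/r₂ − 1/a_t)] = 1.3144 km/s.
Second burn Δv₂ = |v₂ − v_a| = 1.4306 km/s.
Δv = Δv₁ + Δv₂ = 2.5225 + 1.4306 = 3.953 km/s.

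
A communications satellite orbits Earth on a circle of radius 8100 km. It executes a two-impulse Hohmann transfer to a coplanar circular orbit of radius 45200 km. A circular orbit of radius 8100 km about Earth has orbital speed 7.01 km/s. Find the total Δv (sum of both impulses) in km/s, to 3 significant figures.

From the circular-orbit relation v² = μ/r at r = 8100 km: μ = v²r = (7.01)² × 8100 = 3.98035×10^5 km³/s².
Transfer-ellipse semi-major axis a_t = (r₁ + r₂)/2 = (8100 + 45200)/2 = 26650 km.
Circular speed at r₁: v₁ = √(μ/r₁) = √(3.98035×10^5/8100) = 7.0100 km/s.
Transfer-orbit speed at r₁ (vis-viva equation): v_p = √[μ(2/r₁ − 1/a_t)] = 9.1293 km/s.
First burn Δv₁ = |v_p − v₁| = 2.1193 km/s.
Circular speed at r₂: v₂ = √(μ/r₂) = 2.9675 km/s.
Transfer-orbit speed at r₂: v_a = √[μ(2/r₂ − 1/a_t)] = 1.6360 km/s.
Second burn Δv₂ = |v₂ − v_a| = 1.3315 km/s.
Total Δv = Δv₁ + Δv₂ = 3.451 km/s.

Δv = 3.45 km/s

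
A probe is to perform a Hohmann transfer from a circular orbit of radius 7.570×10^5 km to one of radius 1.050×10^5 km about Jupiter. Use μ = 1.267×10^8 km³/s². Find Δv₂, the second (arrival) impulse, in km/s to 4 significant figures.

Transfer-ellipse semi-major axis a_t = (r₁ + r₂)/2 = (7.570×10^5 + 1.050×10^5)/2 = 4.310×10^5 km.
On the circular orbit at r = 1.050×10^5 km, v_c = √(μ/r) = 34.74 km/s.
Vis-viva on the transfer ellipse at r = 1.050×10^5 km gives v_t = √[μ(2/r − 1/a_t)] = 46.04 km/s.
Δv₂ = |v_t − v_c| = |46.04 − 34.74| = 11.30 km/s.

Δv₂ = 11.30 km/s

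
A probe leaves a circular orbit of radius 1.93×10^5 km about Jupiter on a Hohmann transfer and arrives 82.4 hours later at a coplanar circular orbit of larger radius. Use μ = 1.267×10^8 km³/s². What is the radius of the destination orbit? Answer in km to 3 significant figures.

Transfer time t = 82.4 hours = 2.9664×10^5 s, and t = π√(a_t³/μ).
So a_t = (μ t²/π²)^(1/3) = (1.267×10^8 × (2.9664×10^5)² / π²)^(1/3) = 1.0415×10^6 km.
Since a_t = (r₁ + r₂)/2, r₂ = 2a_t − r₁ = 2×1.0415×10^6 − 1.930×10^5 = 1.890×10^6 km.

r₂ = 1.89×10^6 km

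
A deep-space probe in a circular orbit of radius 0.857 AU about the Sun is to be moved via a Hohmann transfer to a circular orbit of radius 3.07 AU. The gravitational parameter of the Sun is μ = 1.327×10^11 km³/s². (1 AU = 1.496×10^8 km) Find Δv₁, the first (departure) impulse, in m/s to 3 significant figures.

Δv₁ = 8060 m/s

In km: r₁ = 0.857 × 1.496×10^8 = 1.282072×10^8 km; r₂ = 3.07 × 1.496×10^8 = 4.59272×10^8 km.
Semi-major axis of the transfer orbit: a_t = (1.282072×10^8 + 4.59272×10^8)/2 = 2.937396×10^8 km.
Circular speed at r = 1.282072×10^8 km: v_c = √(μ/r) = 32.172 km/s.
Transfer-orbit speed at the same r (vis-viva, a = a_t): v_t = √[μ(2/r − 1/a_t)] = 40.228 km/s.
Δv₁ = |v_t − v_c| = |40.228 − 32.172| = 8.056 km/s.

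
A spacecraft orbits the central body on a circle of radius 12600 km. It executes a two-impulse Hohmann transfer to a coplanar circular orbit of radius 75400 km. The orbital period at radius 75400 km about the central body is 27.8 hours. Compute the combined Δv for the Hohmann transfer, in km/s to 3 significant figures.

Δv = 5.78 km/s

From Kepler's third law T² = 4π²r³/μ at r = 75400 km, T = 27.8 hours = 27.8 × 3600 s = 1.0008×10^5 s: μ = 4π²r³/T² = 1.68958×10^6 km³/s².
The Hohmann ellipse has a_t = (r₁ + r₂)/2 = 44000 km.
Circular speed at r₁: v₁ = √(μ/r₁) = √(1.68958×10^6/12600) = 11.57989 km/s.
On the transfer ellipse at r₁, vis-viva gives v_p = √[μ(2/r₁ − 1/a_t)] = 15.15876 km/s.
First burn Δv₁ = |v_p − v₁| = 3.57887 km/s.
At r₂, v₂ = √(μ/r₂) = 4.73373 km/s.
Transfer-orbit speed at r₂: v_a = √[μ(2/r₂ − 1/a_t)] = 2.53316 km/s.
Second burn Δv₂ = |v₂ − v_a| = 2.20057 km/s.
Δv = Δv₁ + Δv₂ = 3.57887 + 2.20057 = 5.779 km/s.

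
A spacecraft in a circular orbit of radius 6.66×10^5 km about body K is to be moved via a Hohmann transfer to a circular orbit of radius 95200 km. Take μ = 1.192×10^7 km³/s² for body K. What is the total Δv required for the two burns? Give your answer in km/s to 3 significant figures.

Δv = 5.73 km/s

Transfer-ellipse semi-major axis a_t = (r₁ + r₂)/2 = (6.660×10^5 + 95200)/2 = 3.806×10^5 km.
Circular speed at r₁: v₁ = √(μ/r₁) = √(1.192×10^7/6.660×10^5) = 4.231 km/s.
Transfer-orbit speed at r₁ (vis-viva): v_a = √[μ(2/r₁ − 1/a_t)] = 2.116 km/s.
First burn Δv₁ = |v_a − v₁| = 2.115 km/s.
Circular speed at r₂: v₂ = √(μ/r₂) = 11.190 km/s.
Transfer-orbit speed at r₂: v_p = √[μ(2/r₂ − 1/a_t)] = 14.802 km/s.
Second burn Δv₂ = |v₂ − v_p| = 3.612 km/s.
Δv = Δv₁ + Δv₂ = 2.115 + 3.612 = 5.727 km/s.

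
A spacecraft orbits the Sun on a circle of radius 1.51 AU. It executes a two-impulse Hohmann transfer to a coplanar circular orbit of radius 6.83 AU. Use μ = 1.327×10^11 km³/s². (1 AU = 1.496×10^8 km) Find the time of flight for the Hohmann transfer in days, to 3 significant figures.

t = 1560 days

In km: r₁ = 1.51 × 1.496×10^8 = 2.25896×10^8 km; r₂ = 6.83 × 1.496×10^8 = 1.021768×10^9 km.
Semi-major axis of the transfer orbit: a_t = (2.25896×10^8 + 1.021768×10^9)/2 = 6.23832×10^8 km.
Half the transfer-orbit period gives t = π√(a_t³/μ) = 1.344×10^8 s.
Converting: 1.344×10^8 s ÷ 86400 s/day = 1560 days.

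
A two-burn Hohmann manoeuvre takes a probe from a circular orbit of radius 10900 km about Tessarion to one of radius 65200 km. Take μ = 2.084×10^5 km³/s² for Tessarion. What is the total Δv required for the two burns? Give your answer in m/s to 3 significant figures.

Δv = 2180 m/s

The Hohmann ellipse has a_t = (r₁ + r₂)/2 = 38050 km.
At r₁ the circular-orbit speed is v₁ = √(μ/r₁) = 4.373 km/s.
On the transfer ellipse at r₁, v² = μ(2/r − 1/a) gives v_p = √[μ(2/r₁ − 1/a_t)] = 5.724 km/s.
First burn Δv₁ = |v_p − v₁| = 1.351 km/s.
Circular speed at r₂: v₂ = √(μ/r₂) = 1.7878 km/s.
Transfer-orbit speed at r₂: v_a = √[μ(2/r₂ − 1/a_t)] = 0.95689 km/s.
Second burn Δv₂ = |v₂ − v_a| = 0.8309 km/s.
Δv = Δv₁ + Δv₂ = 1.351 + 0.8309 = 2.182 km/s.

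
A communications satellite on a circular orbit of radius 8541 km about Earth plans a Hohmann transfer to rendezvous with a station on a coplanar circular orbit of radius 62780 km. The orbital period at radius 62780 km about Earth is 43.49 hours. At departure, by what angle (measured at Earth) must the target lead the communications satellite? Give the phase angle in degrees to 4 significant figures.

φ = 102.9°

From Kepler's third law T² = 4π²r³/μ at r = 62780 km, T = 43.49 hours = 43.49 × 3600 s = 1.56564×10^5 s: μ = 4π²r³/T² = 3.98511×10^5 km³/s².
Transfer-ellipse semi-major axis a_t = (r₁ + r₂)/2 = (8541 + 62780)/2 = 35660.5 km.
Transfer time t = π√(a_t³/μ) = 33510 s.
The target's mean motion on its circular orbit is ω₂ = √(μ/r₂³) = 4.013×10^-5 rad/s.
Angle swept by the target during transfer: ω₂·t = 1.345 rad = 77.06°.
Arrival is 180° from departure on the ellipse, so φ = 180° − 77.06° = 102.9°.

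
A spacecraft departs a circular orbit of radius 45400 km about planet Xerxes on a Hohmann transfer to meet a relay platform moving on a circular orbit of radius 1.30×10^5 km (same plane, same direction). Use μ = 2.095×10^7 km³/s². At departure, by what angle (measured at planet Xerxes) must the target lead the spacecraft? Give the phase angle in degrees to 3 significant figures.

Transfer-ellipse semi-major axis a_t = (r₁ + r₂)/2 = (45400 + 1.300×10^5)/2 = 87700 km.
The half-period of the transfer ellipse is t = π√(a_t³/μ) = 17826.1 s.
The target's mean motion on its circular orbit is ω₂ = √(μ/r₂³) = 9.76511×10^-5 rad/s.
Angle swept by the target during transfer: ω₂·t = 1.74074 rad = 99.74°.
The spacecraft traverses 180° on the transfer ellipse, so the target must lead by 180° − 99.74° = 80.3°.

φ = 80.3°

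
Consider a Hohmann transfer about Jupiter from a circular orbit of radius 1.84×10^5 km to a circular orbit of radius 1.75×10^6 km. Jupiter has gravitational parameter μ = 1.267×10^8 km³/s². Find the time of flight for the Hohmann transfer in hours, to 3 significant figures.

The Hohmann ellipse has a_t = (r₁ + r₂)/2 = 9.670×10^5 km.
Half the transfer-orbit period gives t = π√(a_t³/μ) = 2.654×10^5 s.
Converting: 2.654×10^5 s ÷ 3600 s/hour = 73.7 hours.

t = 73.7 hours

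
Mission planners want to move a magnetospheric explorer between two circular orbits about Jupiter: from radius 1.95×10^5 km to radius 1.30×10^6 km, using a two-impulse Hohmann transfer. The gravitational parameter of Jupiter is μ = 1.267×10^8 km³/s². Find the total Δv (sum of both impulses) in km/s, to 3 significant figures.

Transfer-ellipse semi-major axis a_t = (r₁ + r₂)/2 = (1.950×10^5 + 1.300×10^6)/2 = 7.475×10^5 km.
At r₁ the circular-orbit speed is v₁ = √(μ/r₁) = 25.4901 km/s.
On the transfer ellipse at r₁, v² = μ(2/r − 1/a) gives v_p = √[μ(2/r₁ − 1/a_t)] = 33.6153 km/s.
First burn Δv₁ = |v_p − v₁| = 8.1252 km/s.
At r₂, v₂ = √(μ/r₂) = 9.872 km/s.
Transfer-orbit speed at r₂: v_a = √[μ(2/r₂ − 1/a_t)] = 5.042 km/s.
Second burn Δv₂ = |v₂ − v_a| = 4.8300 km/s.
Δv = Δv₁ + Δv₂ = 8.1252 + 4.8300 = 12.96 km/s.

Δv = 13.0 km/s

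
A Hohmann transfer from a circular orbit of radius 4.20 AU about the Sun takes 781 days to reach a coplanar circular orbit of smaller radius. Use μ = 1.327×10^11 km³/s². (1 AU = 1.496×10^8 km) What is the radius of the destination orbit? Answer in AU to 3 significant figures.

In km: r₁ = 4.20 × 1.496×10^8 = 6.2832×10^8 km.
Transfer time t = 781 days = 6.74784×10^7 s, and t = π√(a_t³/μ).
So a_t = (μ t²/π²)^(1/3) = (1.327×10^11 × (6.74784×10^7)² / π²)^(1/3) = 3.9412×10^8 km.
Since a_t = (r₁ + r₂)/2, r₂ = 2a_t − r₁ = 2×3.9412×10^8 − 6.2832×10^8 = 1.5992×10^8 km.
In AU: r₂ = 1.5992×10^8 / 1.496×10^8 = 1.07 AU.

r₂ = 1.07 AU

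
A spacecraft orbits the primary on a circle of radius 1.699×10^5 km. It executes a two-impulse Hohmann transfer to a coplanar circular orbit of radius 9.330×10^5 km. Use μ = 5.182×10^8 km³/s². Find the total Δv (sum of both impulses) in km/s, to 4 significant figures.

Δv = 27.09 km/s

Semi-major axis of the transfer orbit: a_t = (1.699×10^5 + 9.330×10^5)/2 = 5.5145×10^5 km.
At r₁ the circular-orbit speed is v₁ = √(μ/r₁) = 55.2271 km/s.
Transfer-orbit speed at r₁ (v² = μ(2/r − 1/a)): v_p = √[μ(2/r₁ − 1/a_t)] = 71.8356 km/s.
First burn Δv₁ = |v_p − v₁| = 16.6085 km/s.
At r₂, v₂ = √(μ/r₂) = 23.5672 km/s.
Transfer-orbit speed at r₂: v_a = √[μ(2/r₂ − 1/a_t)] = 13.0813 km/s.
Second burn Δv₂ = |v₂ − v_a| = 10.4859 km/s.
Total Δv = Δv₁ + Δv₂ = 27.09 km/s.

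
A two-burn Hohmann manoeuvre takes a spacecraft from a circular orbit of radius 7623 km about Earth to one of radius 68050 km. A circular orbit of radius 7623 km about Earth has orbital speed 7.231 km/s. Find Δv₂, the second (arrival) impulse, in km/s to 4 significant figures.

From the circular-orbit relation v² = μ/r at r = 7623 km: μ = v²r = (7.231)² × 7623 = 3.98587×10^5 km³/s².
The Hohmann ellipse has a_t = (r₁ + r₂)/2 = 37836.5 km.
Circular speed at r = 68050 km: v_c = √(μ/r) = 2.420 km/s.
Transfer-orbit speed at the same r (vis-viva, a = a_t): v_t = √[μ(2/r − 1/a_t)] = 1.086 km/s.
Δv₂ = |v_t − v_c| = |1.086 − 2.420| = 1.334 km/s.

Δv₂ = 1.334 km/s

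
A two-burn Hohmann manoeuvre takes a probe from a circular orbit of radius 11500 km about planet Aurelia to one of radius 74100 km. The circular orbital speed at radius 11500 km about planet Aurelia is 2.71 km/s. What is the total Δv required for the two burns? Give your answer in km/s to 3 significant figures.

From the circular-orbit relation v² = μ/r at r = 11500 km: μ = v²r = (2.71)² × 11500 = 84457.1 km³/s².
The Hohmann ellipse has a_t = (r₁ + r₂)/2 = 42800 km.
At r₁ the circular-orbit speed is v₁ = √(μ/r₁) = 2.7100 km/s.
Transfer-orbit speed at r₁ (v² = μ(2/r − 1/a)): v_p = √[μ(2/r₁ − 1/a_t)] = 3.5658 km/s.
First burn Δv₁ = |v_p − v₁| = 0.8558 km/s.
At r₂, v₂ = √(μ/r₂) = 1.0676 km/s.
Transfer-orbit speed at r₂: v_a = √[μ(2/r₂ − 1/a_t)] = 0.55340 km/s.
Second burn Δv₂ = |v₂ − v_a| = 0.5142 km/s.
Δv = Δv₁ + Δv₂ = 0.8558 + 0.5142 = 1.370 km/s.

Δv = 1.37 km/s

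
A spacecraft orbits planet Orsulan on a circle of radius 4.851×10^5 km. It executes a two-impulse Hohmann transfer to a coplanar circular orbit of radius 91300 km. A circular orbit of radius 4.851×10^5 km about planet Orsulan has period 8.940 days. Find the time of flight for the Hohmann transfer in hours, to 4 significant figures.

t = 49.13 hours

From Kepler's third law T² = 4π²r³/μ at r = 4.851×10^5 km, T = 8.940 days = 8.940 × 86400 s = 7.72416×10^5 s: μ = 4π²r³/T² = 7.55355×10^6 km³/s².
Semi-major axis of the transfer orbit: a_t = (4.851×10^5 + 91300)/2 = 2.882×10^5 km.
Transfer time t = π√(a_t³/μ) = π√((2.882×10^5)³ / 7.55355×10^6) = 1.76854×10^5 s.
Converting: 1.76854×10^5 s ÷ 3600 s/hour = 49.13 hours.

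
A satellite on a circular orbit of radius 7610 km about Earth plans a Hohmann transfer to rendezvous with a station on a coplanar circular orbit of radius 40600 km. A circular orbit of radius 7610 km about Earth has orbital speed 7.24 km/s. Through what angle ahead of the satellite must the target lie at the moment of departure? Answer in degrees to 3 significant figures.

φ = 97.7°

From the circular-orbit relation v² = μ/r at r = 7610 km: μ = v²r = (7.24)² × 7610 = 3.98898×10^5 km³/s².
Transfer-ellipse semi-major axis a_t = (r₁ + r₂)/2 = (7610 + 40600)/2 = 24105 km.
Transfer time t = π√(a_t³/μ) = 18615.7 s.
Target angular speed ω₂ = √(μ/r₂³) = 7.72044×10^-5 rad/s.
Angle swept by the target during transfer: ω₂·t = 1.43721 rad = 82.346°.
Arrival is 180° from departure on the ellipse, so φ = 180° − 82.346° = 97.7°.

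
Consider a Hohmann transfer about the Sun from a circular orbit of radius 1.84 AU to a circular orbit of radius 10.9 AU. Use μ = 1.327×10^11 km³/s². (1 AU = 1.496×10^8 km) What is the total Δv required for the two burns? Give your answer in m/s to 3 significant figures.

In km: r₁ = 1.84 × 1.496×10^8 = 2.75264×10^8 km; r₂ = 10.9 × 1.496×10^8 = 1.63064×10^9 km.
The Hohmann ellipse has a_t = (r₁ + r₂)/2 = 9.52952×10^8 km.
Circular speed at r₁: v₁ = √(μ/r₁) = √(1.327×10^11/2.75264×10^8) = 21.956 km/s.
On the transfer ellipse at r₁, vis-viva equation gives v_p = √[μ(2/r₁ − 1/a_t)] = 28.721 km/s.
First burn Δv₁ = |v_p − v₁| = 6.765 km/s.
At r₂, v₂ = √(μ/r₂) = 9.021 km/s.
Transfer-orbit speed at r₂: v_a = √[μ(2/r₂ − 1/a_t)] = 4.848 km/s.
Second burn Δv₂ = |v₂ − v_a| = 4.173 km/s.
Total Δv = Δv₁ + Δv₂ = 10.94 km/s.

Δv = 10900 m/s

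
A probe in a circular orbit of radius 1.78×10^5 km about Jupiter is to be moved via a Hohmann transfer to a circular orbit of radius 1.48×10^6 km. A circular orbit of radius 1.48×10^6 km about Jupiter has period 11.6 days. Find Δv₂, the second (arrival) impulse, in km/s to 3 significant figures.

Δv₂ = 4.98 km/s

From Kepler's third law T² = 4π²r³/μ at r = 1.48×10^6 km, T = 11.6 days = 11.6 × 86400 s = 1.00224×10^6 s: μ = 4π²r³/T² = 1.27409×10^8 km³/s².
Semi-major axis of the transfer orbit: a_t = (1.780×10^5 + 1.480×10^6)/2 = 8.290×10^5 km.
On the circular orbit at r = 1.480×10^6 km, v_c = √(μ/r) = 9.278 km/s.
Transfer-orbit speed at the same r (vis-viva, a = a_t): v_t = √[μ(2/r − 1/a_t)] = 4.299 km/s.
Δv₂ = |v_t − v_c| = |4.299 − 9.278| = 4.979 km/s.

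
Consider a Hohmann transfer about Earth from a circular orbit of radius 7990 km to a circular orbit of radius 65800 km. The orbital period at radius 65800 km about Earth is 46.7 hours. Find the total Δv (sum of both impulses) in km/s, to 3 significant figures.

Δv = 3.68 km/s

From Kepler's third law T² = 4π²r³/μ at r = 65800 km, T = 46.7 hours = 46.7 × 3600 s = 1.6812×10^5 s: μ = 4π²r³/T² = 3.97923×10^5 km³/s².
Transfer-ellipse semi-major axis a_t = (r₁ + r₂)/2 = (7990 + 65800)/2 = 36895 km.
Circular speed at r₁: v₁ = √(μ/r₁) = √(3.97923×10^5/7990) = 7.057 km/s.
On the transfer ellipse at r₁, vis-viva equation gives v_p = √[μ(2/r₁ − 1/a_t)] = 9.424 km/s.
First burn Δv₁ = |v_p − v₁| = 2.367 km/s.
At r₂, v₂ = √(μ/r₂) = 2.459 km/s.
Transfer-orbit speed at r₂: v_a = √[μ(2/r₂ − 1/a_t)] = 1.144 km/s.
Second burn Δv₂ = |v₂ − v_a| = 1.315 km/s.
Total Δv = Δv₁ + Δv₂ = 3.682 km/s.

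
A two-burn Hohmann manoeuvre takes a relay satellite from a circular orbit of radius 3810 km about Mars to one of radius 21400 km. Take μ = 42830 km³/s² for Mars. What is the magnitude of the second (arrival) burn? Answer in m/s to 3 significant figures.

The Hohmann ellipse has a_t = (r₁ + r₂)/2 = 12605 km.
Circular speed at r = 21400 km: v_c = √(μ/r) = 1.4147 km/s.
Vis-viva on the transfer ellipse at r = 21400 km gives v_t = √[μ(2/r − 1/a_t)] = 0.77778 km/s.
Δv₂ = |v_t − v_c| = |0.77778 − 1.4147| = 0.6369 km/s.

Δv₂ = 637 m/s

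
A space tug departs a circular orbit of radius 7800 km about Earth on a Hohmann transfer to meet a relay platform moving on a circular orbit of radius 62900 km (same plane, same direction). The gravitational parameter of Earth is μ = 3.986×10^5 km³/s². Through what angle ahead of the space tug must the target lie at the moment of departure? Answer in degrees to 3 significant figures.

φ = 104°

Semi-major axis of the transfer orbit: a_t = (7800 + 62900)/2 = 35350 km.
Transfer time t = π√(a_t³/μ) = 33072 s.
Target angular speed ω₂ = √(μ/r₂³) = 4.0021×10^-5 rad/s.
Angle swept by the target during transfer: ω₂·t = 1.3236 rad = 75.84°.
The space tug traverses 180° on the transfer ellipse, so the target must lead by 180° − 75.84° = 104°.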